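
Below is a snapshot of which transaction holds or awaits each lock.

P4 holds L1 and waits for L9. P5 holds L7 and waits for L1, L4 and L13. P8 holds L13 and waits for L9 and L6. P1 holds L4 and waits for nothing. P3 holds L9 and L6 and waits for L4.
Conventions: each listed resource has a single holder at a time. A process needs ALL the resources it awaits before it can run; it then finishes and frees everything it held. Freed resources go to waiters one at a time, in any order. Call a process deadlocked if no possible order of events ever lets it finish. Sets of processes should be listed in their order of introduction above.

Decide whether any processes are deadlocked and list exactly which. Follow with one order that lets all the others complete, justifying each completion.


The deadlocked set is empty.
Key observation: the wait graph is acyclic; completion cascades from the unblocked processes through everyone else.
A valid finishing order for the others: P1, P3, P8, P4, P5.
Walking it through:
  P1 waits on nothing -> runs at once and releases L4
  P3: everything it awaited (L4) is free; runs, freeing L9 and L6
  P8: everything it awaited (L9 and L6) is free; runs, freeing L13
  P4: everything it awaited (L9) is free; runs, freeing L1
  P5: everything it awaited (L1, L4 and L13) is free; runs, freeing L7


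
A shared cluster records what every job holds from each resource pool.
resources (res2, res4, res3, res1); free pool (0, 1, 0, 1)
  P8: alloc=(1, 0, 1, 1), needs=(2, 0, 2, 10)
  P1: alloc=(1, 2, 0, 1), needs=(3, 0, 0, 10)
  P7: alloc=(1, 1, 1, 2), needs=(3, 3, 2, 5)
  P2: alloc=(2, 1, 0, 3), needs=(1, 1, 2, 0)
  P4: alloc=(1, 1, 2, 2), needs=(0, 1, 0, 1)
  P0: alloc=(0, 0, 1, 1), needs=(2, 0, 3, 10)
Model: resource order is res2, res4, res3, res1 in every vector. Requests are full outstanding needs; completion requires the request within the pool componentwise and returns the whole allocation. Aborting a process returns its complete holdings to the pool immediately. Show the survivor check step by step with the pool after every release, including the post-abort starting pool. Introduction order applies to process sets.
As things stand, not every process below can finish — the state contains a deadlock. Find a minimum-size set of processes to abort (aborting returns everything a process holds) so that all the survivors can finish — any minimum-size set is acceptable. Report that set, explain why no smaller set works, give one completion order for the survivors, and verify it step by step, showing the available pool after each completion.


Abort P8 and P1.
Key observation: aborting P8 and P1 returns (2, 2, 1, 2), and P0 — hopeless before — runs at step 4 with the returned capacity in the pool.
No one abort is enough; case by case: P8 alone leaves P1 blocked (short on res1); P1 alone leaves P8 blocked (short on res1); P7 alone leaves P8 blocked (short on res1); P2 alone leaves P8 blocked (short on res1); P4 alone leaves P8 blocked (short on res1); P0 alone leaves P8 blocked (short on res1).
One survivor order: P4, P7, P2, P0. Check, step by step (post-abort pool first):
  pool = (2, 3, 1, 3)
  P4 needs (0, 1, 0, 1) <= (2, 3, 1, 3) -> finishes; pool += (1, 1, 2, 2) = (3, 4, 3, 5)
  P7 needs (3, 3, 2, 5) <= (3, 4, 3, 5) -> finishes; pool += (1, 1, 1, 2) = (4, 5, 4, 7)
  P2 needs (1, 1, 2, 0) <= (4, 5, 4, 7) -> finishes; pool += (2, 1, 0, 3) = (6, 6, 4, 10)
  P0 needs (2, 0, 3, 10) <= (6, 6, 4, 10) -> finishes; pool += (0, 0, 1, 1) = (6, 6, 5, 11)


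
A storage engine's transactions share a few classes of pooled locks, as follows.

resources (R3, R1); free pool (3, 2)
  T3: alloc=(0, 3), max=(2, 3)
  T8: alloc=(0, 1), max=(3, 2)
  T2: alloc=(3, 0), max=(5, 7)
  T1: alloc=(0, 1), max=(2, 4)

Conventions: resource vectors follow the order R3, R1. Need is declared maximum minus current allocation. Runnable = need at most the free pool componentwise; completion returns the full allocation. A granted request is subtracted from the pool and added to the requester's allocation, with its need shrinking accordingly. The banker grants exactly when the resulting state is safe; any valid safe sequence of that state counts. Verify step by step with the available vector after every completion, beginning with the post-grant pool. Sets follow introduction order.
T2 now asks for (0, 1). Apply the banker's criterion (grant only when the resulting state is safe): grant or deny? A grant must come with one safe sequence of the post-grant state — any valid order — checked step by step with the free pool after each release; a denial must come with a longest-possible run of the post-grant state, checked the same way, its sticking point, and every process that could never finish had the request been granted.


GRANT: granting preserves safety; a valid post-grant sequence is T8, T3, T1, T2.
Key observation: post-grant, (3, 1) remains, and an order beginning with T8 completes everyone.
Check on the post-grant state, step by step:
  pool = (3, 1)
  T8: need (3, 1) fits (3, 1); releases (0, 1), pool now (3, 2)
  T3: need (2, 0) fits (3, 2); releases (0, 3), pool now (3, 5)
  T1: need (2, 3) fits (3, 5); releases (0, 1), pool now (3, 6)
  T2: need (2, 6) fits (3, 6); releases (3, 1), pool now (6, 7)


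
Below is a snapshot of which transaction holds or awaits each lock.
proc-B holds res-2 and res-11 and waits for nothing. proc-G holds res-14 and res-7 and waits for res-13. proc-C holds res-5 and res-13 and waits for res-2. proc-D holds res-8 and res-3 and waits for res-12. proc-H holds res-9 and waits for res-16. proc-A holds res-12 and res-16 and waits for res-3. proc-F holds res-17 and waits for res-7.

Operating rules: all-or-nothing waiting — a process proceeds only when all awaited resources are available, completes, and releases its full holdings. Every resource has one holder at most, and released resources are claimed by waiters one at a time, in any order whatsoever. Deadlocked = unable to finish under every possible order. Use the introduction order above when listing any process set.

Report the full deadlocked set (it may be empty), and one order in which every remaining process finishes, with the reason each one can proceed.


The deadlocked set is proc-D, proc-H and proc-A.
Key observation: nobody on the ring proc-D -> proc-A -> proc-D can start until another member finishes, which never happens; proc-H waits into the deadlock from upstream.
The rest can finish in the order proc-B, proc-C, proc-G, proc-F.
Step-by-step check:
  proc-B waits on nothing -> runs at once and releases res-2 and res-11
  run proc-C (all its waits — res-2 — are resolved); releases res-5 and res-13
  run proc-G (all its waits — res-13 — are resolved); releases res-14 and res-7
  run proc-F (all its waits — res-7 — are resolved); releases res-17


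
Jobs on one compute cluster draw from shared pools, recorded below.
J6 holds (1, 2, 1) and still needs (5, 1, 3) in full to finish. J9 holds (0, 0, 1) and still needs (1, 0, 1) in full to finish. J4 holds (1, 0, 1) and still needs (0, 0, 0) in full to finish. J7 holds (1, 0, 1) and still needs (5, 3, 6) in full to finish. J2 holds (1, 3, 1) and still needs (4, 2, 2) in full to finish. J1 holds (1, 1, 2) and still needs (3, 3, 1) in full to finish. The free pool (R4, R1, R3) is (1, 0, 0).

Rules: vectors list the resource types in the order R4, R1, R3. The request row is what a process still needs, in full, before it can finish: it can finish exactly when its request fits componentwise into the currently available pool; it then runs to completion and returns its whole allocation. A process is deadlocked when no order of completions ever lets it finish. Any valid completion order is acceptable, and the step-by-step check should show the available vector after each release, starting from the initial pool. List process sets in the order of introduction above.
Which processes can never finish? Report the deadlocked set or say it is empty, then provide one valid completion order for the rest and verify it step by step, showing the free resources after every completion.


Deadlocked set: J6, J7, J2 and J1.
Key observation: the pool after J4, J9 is (2, 0, 2); every surviving request exceeds it in R4, so progress ends there.
A valid finishing order for the others: J4, J9. Verifying each step:
  pool = (1, 0, 0)
  J4 needs (0, 0, 0) <= (1, 0, 0) -> finishes; pool += (1, 0, 1) = (2, 0, 1)
  J9 needs (1, 0, 1) <= (2, 0, 1) -> finishes; pool += (0, 0, 1) = (2, 0, 2)
None of the blocked processes ever fits:
  blocked: J6 wants (5, 1, 3), pool (2, 0, 2) — not enough R4, R1 and R3
  blocked: J7 wants (5, 3, 6), pool (2, 0, 2) — not enough R4, R1 and R3
  blocked: J2 wants (4, 2, 2), pool (2, 0, 2) — not enough R4 and R1
  blocked: J1 wants (3, 3, 1), pool (2, 0, 2) — not enough R4 and R1


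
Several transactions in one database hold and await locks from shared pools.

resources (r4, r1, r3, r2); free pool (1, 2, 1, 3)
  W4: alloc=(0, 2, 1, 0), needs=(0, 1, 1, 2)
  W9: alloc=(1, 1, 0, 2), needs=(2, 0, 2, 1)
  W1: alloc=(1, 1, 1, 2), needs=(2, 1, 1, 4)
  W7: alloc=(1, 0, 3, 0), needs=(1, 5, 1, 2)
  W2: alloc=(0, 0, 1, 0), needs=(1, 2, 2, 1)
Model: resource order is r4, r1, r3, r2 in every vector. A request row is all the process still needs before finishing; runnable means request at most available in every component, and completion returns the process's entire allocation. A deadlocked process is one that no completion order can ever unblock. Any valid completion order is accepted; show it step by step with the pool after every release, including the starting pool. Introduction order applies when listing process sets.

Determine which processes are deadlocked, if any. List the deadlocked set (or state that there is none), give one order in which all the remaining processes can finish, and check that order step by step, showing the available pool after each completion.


Deadlocked: W9, W1 and W7.
Key observation: after W4, W2 the pool peaks at (1, 4, 3, 3), and each blocked process is short somewhere: W9 on r4; W1 on r4, r2; W7 on r1.
One completion order for the rest: W4, W2. Check, step by step:
  pool = (1, 2, 1, 3)
  W4 needs (0, 1, 1, 2) <= (1, 2, 1, 3) -> finishes; pool += (0, 2, 1, 0) = (1, 4, 2, 3)
  W2 needs (1, 2, 2, 1) <= (1, 4, 2, 3) -> finishes; pool += (0, 0, 1, 0) = (1, 4, 3, 3)
The blocked processes can never fit:
  W9 cannot run: need (2, 0, 2, 1) vs free (1, 4, 3, 3) (insufficient r4)
  W1 cannot run: need (2, 1, 1, 4) vs free (1, 4, 3, 3) (insufficient r4 and r2)
  W7 cannot run: need (1, 5, 1, 2) vs free (1, 4, 3, 3) (insufficient r1)


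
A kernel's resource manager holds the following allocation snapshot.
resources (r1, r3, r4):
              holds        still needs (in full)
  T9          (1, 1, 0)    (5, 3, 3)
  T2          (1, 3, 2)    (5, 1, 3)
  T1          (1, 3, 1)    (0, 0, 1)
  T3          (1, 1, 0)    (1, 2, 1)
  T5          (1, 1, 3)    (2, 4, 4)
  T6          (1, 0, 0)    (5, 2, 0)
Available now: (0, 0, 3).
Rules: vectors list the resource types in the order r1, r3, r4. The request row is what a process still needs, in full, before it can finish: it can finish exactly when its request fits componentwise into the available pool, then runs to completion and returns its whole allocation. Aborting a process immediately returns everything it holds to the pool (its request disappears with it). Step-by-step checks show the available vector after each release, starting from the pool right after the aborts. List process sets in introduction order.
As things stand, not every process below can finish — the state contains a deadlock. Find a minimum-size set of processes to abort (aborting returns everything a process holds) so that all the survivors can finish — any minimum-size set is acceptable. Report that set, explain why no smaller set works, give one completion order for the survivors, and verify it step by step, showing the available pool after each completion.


Abort T9 and T2.
Key observation: T6 was stuck for good until T9 and T2 gave back (2, 4, 2); in the order shown it finishes at step 4.
Why nothing smaller works — every single abort fails: T9 alone leaves T2 blocked (short on r1); T2 alone leaves T9 blocked (short on r1); T1 alone leaves T9 blocked (short on r1); T3 alone leaves T9 blocked (short on r1); T5 alone leaves T9 blocked (short on r1); T6 alone leaves T9 blocked (short on r1).
Survivors finish in the order: T3, T1, T5, T6. Walking it through (pool after the aborts first):
  pool = (2, 4, 5)
  T3 needs (1, 2, 1) <= (2, 4, 5) -> finishes; pool += (1, 1, 0) = (3, 5, 5)
  T1 needs (0, 0, 1) <= (3, 5, 5) -> finishes; pool += (1, 3, 1) = (4, 8, 6)
  T5 needs (2, 4, 4) <= (4, 8, 6) -> finishes; pool += (1, 1, 3) = (5, 9, 9)
  T6 needs (5, 2, 0) <= (5, 9, 9) -> finishes; pool += (1, 0, 0) = (6, 9, 9)


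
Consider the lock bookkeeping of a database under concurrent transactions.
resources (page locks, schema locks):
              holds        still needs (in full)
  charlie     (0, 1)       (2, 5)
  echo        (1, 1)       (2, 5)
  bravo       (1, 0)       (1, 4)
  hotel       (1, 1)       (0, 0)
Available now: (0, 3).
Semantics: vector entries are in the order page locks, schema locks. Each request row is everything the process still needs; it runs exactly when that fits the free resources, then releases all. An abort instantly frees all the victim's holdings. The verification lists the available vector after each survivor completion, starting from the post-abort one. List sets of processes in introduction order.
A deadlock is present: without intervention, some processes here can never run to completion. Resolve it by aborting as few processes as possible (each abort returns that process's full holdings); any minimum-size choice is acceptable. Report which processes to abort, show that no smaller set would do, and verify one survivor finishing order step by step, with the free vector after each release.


The answer: abort charlie.
Key observation: echo could never have finished before the abort; with (0, 1) returned by charlie, it fits at step 3.
Minimality: the empty abort set fails — the state is deadlocked as it stands.
Survivors finish in the order: hotel, bravo, echo. Check, step by step (pool after the aborts first):
  pool = (0, 4)
  hotel needs (0, 0) <= (0, 4) -> finishes; pool += (1, 1) = (1, 5)
  bravo needs (1, 4) <= (1, 5) -> finishes; pool += (1, 0) = (2, 5)
  echo needs (2, 5) <= (2, 5) -> finishes; pool += (1, 1) = (3, 6)


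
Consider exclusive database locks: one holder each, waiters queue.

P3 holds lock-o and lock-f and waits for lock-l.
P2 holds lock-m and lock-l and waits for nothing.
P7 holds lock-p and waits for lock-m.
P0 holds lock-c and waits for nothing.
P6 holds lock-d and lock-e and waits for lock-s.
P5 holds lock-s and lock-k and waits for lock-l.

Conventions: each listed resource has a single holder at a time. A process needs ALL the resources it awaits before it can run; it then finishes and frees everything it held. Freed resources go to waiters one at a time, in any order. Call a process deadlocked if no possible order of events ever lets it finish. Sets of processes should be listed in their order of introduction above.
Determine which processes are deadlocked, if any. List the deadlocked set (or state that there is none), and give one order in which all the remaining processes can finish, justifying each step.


No process is deadlocked.
Key observation: all waits point, directly or indirectly, at processes that can finish, so nothing is permanently blocked.
One completion order for the rest: P0, P2, P3, P5, P6, P7.
Check, step by step:
  P0: no waits; runs immediately, freeing lock-c
  P2: no waits; runs immediately, freeing lock-m and lock-l
  run P3 (all its waits — lock-l — are resolved); releases lock-o and lock-f
  run P5 (all its waits — lock-l — are resolved); releases lock-s and lock-k
  run P6 (all its waits — lock-s — are resolved); releases lock-d and lock-e
  run P7 (all its waits — lock-m — are resolved); releases lock-p


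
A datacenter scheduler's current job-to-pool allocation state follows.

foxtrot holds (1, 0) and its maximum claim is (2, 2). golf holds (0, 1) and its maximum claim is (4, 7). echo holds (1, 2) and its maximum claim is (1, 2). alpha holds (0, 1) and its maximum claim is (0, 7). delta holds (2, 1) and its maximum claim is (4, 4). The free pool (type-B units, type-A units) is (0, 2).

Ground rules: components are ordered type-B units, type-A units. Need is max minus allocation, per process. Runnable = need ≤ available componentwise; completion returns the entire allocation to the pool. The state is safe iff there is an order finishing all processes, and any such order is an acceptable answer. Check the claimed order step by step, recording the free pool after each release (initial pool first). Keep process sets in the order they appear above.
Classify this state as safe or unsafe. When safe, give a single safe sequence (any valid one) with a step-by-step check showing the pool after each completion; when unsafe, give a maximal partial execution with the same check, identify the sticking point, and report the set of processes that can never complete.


UNSAFE.
Key observation: the wall is type-A units: completing echo, foxtrot, delta brings the pool only to (4, 5), and all the rest need more.
The run echo, foxtrot, delta cannot be extended any further. Check, step by step:
  pool = (0, 2)
  run echo (needs (0, 0), free (0, 2)); after release of (1, 2) the pool is (1, 4)
  run foxtrot (needs (1, 2), free (1, 4)); after release of (1, 0) the pool is (2, 4)
  run delta (needs (2, 3), free (2, 4)); after release of (2, 1) the pool is (4, 5)
  blocked: golf wants (4, 6), pool (4, 5) — not enough type-A units
  blocked: alpha wants (0, 6), pool (4, 5) — not enough type-A units
Never able to finish: golf and alpha.


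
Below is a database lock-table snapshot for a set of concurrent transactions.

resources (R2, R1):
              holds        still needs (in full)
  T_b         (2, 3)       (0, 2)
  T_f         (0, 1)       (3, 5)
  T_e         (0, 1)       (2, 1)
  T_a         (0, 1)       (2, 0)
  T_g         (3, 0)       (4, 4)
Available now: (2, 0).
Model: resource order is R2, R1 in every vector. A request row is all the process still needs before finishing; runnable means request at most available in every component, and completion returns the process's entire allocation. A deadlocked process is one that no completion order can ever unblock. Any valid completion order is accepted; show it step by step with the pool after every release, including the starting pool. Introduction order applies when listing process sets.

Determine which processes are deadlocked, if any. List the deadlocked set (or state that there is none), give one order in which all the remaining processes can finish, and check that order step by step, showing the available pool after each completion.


The deadlocked set is empty.
Key observation: T_a leads a chain of completions in which each release enables another process.
One completion order for the rest: T_a, T_e, T_b, T_f, T_g. Verifying each step:
  pool = (2, 0)
  T_a needs (2, 0) <= (2, 0) -> finishes; pool += (0, 1) = (2, 1)
  T_e needs (2, 1) <= (2, 1) -> finishes; pool += (0, 1) = (2, 2)
  T_b needs (0, 2) <= (2, 2) -> finishes; pool += (2, 3) = (4, 5)
  T_f needs (3, 5) <= (4, 5) -> finishes; pool += (0, 1) = (4, 6)
  T_g needs (4, 4) <= (4, 6) -> finishes; pool += (3, 0) = (7, 6)


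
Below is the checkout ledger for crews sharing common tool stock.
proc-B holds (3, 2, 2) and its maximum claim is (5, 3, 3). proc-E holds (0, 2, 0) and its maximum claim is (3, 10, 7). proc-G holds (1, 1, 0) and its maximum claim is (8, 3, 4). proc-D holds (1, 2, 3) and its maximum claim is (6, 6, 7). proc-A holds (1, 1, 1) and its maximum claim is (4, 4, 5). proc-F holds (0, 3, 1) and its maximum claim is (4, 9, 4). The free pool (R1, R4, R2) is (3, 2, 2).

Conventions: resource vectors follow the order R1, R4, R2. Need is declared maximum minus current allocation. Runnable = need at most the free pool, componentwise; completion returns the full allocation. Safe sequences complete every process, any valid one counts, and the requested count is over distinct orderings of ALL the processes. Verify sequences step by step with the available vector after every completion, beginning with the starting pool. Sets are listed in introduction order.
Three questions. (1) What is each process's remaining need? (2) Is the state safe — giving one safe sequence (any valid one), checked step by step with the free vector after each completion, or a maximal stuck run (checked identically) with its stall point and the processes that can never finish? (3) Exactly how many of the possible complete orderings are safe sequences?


(1) Remaining need (order R1, R4, R2):
  proc-B: (2, 1, 1)
  proc-E: (3, 8, 7)
  proc-G: (7, 2, 4)
  proc-D: (5, 4, 4)
  proc-A: (3, 3, 4)
  proc-F: (4, 6, 3)
(2) SAFE. One safe sequence: proc-B, proc-A, proc-D, proc-G, proc-F, proc-E.
Key observation: at proc-A the run first touches a limit — (3, 3, 4) against (6, 4, 4), exact on a resource it actually requests.
Step-by-step check:
  pool = (3, 2, 2)
  run proc-B (needs (2, 1, 1), free (3, 2, 2)); after release of (3, 2, 2) the pool is (6, 4, 4)
  run proc-A (needs (3, 3, 4), free (6, 4, 4)); after release of (1, 1, 1) the pool is (7, 5, 5)
  run proc-D (needs (5, 4, 4), free (7, 5, 5)); after release of (1, 2, 3) the pool is (8, 7, 8)
  run proc-G (needs (7, 2, 4), free (8, 7, 8)); after release of (1, 1, 0) the pool is (9, 8, 8)
  run proc-F (needs (4, 6, 3), free (9, 8, 8)); after release of (0, 3, 1) the pool is (9, 11, 9)
  run proc-E (needs (3, 8, 7), free (9, 11, 9)); after release of (0, 2, 0) the pool is (9, 13, 9)
(3) The exact count: 21 of the possible complete orderings are safe sequences.


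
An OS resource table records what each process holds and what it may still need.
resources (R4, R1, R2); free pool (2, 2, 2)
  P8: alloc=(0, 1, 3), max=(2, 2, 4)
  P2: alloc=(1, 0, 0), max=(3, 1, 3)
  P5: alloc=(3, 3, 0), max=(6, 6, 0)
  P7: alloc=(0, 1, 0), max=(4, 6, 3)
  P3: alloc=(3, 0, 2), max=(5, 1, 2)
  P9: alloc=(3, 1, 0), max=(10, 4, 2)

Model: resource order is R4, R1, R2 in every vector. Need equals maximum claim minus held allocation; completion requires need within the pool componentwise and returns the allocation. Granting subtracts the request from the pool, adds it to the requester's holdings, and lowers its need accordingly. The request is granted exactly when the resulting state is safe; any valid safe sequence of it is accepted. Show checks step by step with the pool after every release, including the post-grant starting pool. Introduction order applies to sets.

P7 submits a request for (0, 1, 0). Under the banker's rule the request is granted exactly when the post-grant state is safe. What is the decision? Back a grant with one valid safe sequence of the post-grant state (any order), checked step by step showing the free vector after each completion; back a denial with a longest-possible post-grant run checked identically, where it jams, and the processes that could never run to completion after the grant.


DENY — the pretend-granted state is unsafe.
Key observation: P8, P2, P3 can finish, but then (6, 2, 7) is all there is, and the blocked group's R1 demands exceed it.
On the post-grant state, P8, P2, P3 is a maximal run — nothing extends it. Step-by-step check:
  pool = (2, 1, 2)
  run P8 (needs (2, 1, 1), free (2, 1, 2)); after release of (0, 1, 3) the pool is (2, 2, 5)
  run P2 (needs (2, 1, 3), free (2, 2, 5)); after release of (1, 0, 0) the pool is (3, 2, 5)
  run P3 (needs (2, 1, 0), free (3, 2, 5)); after release of (3, 0, 2) the pool is (6, 2, 7)
  P5 cannot run: need (3, 3, 0) vs free (6, 2, 7) (insufficient R1)
  P7 cannot run: need (4, 4, 3) vs free (6, 2, 7) (insufficient R1)
  P9 cannot run: need (7, 3, 2) vs free (6, 2, 7) (insufficient R4 and R1)
Had the request been granted, P5, P7 and P9 could never finish.


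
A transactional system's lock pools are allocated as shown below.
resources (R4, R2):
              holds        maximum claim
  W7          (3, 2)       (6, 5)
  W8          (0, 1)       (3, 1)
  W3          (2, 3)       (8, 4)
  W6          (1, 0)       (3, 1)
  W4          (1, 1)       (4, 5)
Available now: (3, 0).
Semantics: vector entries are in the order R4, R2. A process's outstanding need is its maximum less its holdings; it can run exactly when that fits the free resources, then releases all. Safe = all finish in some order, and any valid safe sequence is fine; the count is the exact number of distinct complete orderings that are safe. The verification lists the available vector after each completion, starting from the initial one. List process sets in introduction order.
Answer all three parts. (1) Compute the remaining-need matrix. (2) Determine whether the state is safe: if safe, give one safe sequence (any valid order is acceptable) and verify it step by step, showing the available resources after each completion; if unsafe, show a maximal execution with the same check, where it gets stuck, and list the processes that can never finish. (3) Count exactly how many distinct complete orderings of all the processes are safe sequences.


(1) Outstanding need per process (order R4, R2):
  W7: (3, 3)
  W8: (3, 0)
  W3: (6, 1)
  W6: (2, 1)
  W4: (3, 4)
(2) UNSAFE — no complete ordering exists.
Key observation: after W8, W6 the pool peaks at (4, 1), and each blocked process is short somewhere: W7 on R2; W3 on R4; W4 on R2.
The run W8, W6 cannot be extended any further. Walking it through:
  pool = (3, 0)
  W8: need (3, 0) fits (3, 0); releases (0, 1), pool now (3, 1)
  W6: need (2, 1) fits (3, 1); releases (1, 0), pool now (4, 1)
  blocked: W7 wants (3, 3), pool (4, 1) — not enough R2
  blocked: W3 wants (6, 1), pool (4, 1) — not enough R4
  blocked: W4 wants (3, 4), pool (4, 1) — not enough R2
Never able to finish: W7, W3 and W4.
(3) Exactly 0 of the possible complete orderings are safe sequences.


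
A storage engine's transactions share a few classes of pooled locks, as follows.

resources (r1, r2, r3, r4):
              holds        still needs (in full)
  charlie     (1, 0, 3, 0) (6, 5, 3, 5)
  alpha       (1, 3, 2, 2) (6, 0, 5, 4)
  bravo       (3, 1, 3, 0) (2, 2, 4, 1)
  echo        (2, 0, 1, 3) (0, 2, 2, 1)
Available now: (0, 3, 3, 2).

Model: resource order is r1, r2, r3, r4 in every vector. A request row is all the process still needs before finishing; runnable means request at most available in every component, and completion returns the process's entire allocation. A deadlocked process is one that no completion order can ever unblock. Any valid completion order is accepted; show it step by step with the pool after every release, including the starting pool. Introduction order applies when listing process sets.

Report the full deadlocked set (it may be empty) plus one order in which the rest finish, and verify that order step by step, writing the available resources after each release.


The deadlocked set is charlie and alpha.
Key observation: the wall is r1: completing echo, bravo brings the pool only to (5, 4, 7, 5), and all the rest need more.
A valid finishing order for the others: echo, bravo. Verifying each step:
  pool = (0, 3, 3, 2)
  run echo (needs (0, 2, 2, 1), free (0, 3, 3, 2)); after release of (2, 0, 1, 3) the pool is (2, 3, 4, 5)
  run bravo (needs (2, 2, 4, 1), free (2, 3, 4, 5)); after release of (3, 1, 3, 0) the pool is (5, 4, 7, 5)
The stuck group stays short no matter what:
  blocked: charlie wants (6, 5, 3, 5), pool (5, 4, 7, 5) — not enough r1 and r2
  blocked: alpha wants (6, 0, 5, 4), pool (5, 4, 7, 5) — not enough r1


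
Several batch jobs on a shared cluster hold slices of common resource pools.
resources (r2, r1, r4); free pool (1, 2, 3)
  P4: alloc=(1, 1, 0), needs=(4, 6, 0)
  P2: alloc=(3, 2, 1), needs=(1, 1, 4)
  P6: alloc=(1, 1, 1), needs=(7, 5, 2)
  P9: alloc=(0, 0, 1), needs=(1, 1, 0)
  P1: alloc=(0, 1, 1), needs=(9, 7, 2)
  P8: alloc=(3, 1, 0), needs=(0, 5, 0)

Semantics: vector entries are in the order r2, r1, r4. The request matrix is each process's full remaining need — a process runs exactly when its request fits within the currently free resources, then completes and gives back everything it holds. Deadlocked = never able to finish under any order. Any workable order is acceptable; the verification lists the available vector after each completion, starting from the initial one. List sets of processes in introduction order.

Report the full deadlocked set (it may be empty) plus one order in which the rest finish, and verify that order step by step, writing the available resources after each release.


The deadlocked set is P4, P6, P1 and P8.
Key observation: the pool after P9, P2 is (4, 4, 5); every surviving request exceeds it in r1, so progress ends there.
The rest can finish in the order P9, P2. Verifying each step:
  pool = (1, 2, 3)
  P9: need (1, 1, 0) fits (1, 2, 3); releases (0, 0, 1), pool now (1, 2, 4)
  P2: need (1, 1, 4) fits (1, 2, 4); releases (3, 2, 1), pool now (4, 4, 5)
None of the blocked processes ever fits:
  blocked: P4 wants (4, 6, 0), pool (4, 4, 5) — not enough r1
  blocked: P6 wants (7, 5, 2), pool (4, 4, 5) — not enough r2 and r1
  blocked: P1 wants (9, 7, 2), pool (4, 4, 5) — not enough r2 and r1
  blocked: P8 wants (0, 5, 0), pool (4, 4, 5) — not enough r1


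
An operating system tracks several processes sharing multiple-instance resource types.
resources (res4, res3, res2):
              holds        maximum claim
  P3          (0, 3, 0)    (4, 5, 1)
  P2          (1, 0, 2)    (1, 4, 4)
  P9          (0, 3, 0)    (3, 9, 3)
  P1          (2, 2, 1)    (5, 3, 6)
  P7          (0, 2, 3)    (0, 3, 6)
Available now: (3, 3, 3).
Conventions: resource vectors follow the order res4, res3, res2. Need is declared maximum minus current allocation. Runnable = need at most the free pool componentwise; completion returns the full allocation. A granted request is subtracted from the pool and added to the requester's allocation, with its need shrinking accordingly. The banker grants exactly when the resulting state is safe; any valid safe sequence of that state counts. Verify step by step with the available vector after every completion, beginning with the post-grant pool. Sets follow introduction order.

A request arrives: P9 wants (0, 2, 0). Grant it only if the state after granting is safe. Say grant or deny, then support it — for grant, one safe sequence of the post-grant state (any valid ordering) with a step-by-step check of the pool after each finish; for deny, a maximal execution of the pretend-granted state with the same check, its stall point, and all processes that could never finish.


GRANT: granting preserves safety; a valid post-grant sequence is P7, P1, P9, P3, P2.
Key observation: (3, 1, 3) free after granting still covers P7 first, and each release covers the next.
Check on the post-grant state, step by step:
  pool = (3, 1, 3)
  run P7 (needs (0, 1, 3), free (3, 1, 3)); after release of (0, 2, 3) the pool is (3, 3, 6)
  run P1 (needs (3, 1, 5), free (3, 3, 6)); after release of (2, 2, 1) the pool is (5, 5, 7)
  run P9 (needs (3, 4, 3), free (5, 5, 7)); after release of (0, 5, 0) the pool is (5, 10, 7)
  run P3 (needs (4, 2, 1), free (5, 10, 7)); after release of (0, 3, 0) the pool is (5, 13, 7)
  run P2 (needs (0, 4, 2), free (5, 13, 7)); after release of (1, 0, 2) the pool is (6, 13, 9)


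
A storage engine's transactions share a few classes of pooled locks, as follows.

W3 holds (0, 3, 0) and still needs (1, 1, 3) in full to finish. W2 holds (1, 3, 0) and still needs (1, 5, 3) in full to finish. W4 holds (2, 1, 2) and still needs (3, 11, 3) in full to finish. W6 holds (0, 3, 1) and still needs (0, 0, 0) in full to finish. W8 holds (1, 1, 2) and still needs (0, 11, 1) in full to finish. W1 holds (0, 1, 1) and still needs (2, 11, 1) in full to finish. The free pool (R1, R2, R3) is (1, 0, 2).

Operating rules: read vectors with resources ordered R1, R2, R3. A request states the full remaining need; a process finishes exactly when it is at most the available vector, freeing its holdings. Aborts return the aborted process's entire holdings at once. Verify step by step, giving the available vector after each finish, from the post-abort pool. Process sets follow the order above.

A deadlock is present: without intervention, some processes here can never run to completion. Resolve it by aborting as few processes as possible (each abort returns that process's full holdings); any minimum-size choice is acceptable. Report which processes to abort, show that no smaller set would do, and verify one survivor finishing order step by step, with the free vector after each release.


The answer: abort W8 and W1.
Key observation: W4 could never have finished before the abort; with (1, 2, 3) returned by W8 and W1, it fits at step 4.
Minimality, checking each single-abort alternative: W3 alone leaves W4 blocked (short on R1 and R2); W2 alone leaves W4 blocked (short on R1 and R2); W4 alone leaves W8 blocked (short on R2); W6 alone leaves W4 blocked (short on R1 and R2); W8 alone leaves W4 blocked (short on R2); W1 alone leaves W4 blocked (short on R1 and R2).
The survivors complete as W6, W3, W2, W4. Check, step by step (starting from the post-abort pool):
  pool = (2, 2, 5)
  W6: need (0, 0, 0) fits (2, 2, 5); releases (0, 3, 1), pool now (2, 5, 6)
  W3: need (1, 1, 3) fits (2, 5, 6); releases (0, 3, 0), pool now (2, 8, 6)
  W2: need (1, 5, 3) fits (2, 8, 6); releases (1, 3, 0), pool now (3, 11, 6)
  W4: need (3, 11, 3) fits (3, 11, 6); releases (2, 1, 2), pool now (5, 12, 8)


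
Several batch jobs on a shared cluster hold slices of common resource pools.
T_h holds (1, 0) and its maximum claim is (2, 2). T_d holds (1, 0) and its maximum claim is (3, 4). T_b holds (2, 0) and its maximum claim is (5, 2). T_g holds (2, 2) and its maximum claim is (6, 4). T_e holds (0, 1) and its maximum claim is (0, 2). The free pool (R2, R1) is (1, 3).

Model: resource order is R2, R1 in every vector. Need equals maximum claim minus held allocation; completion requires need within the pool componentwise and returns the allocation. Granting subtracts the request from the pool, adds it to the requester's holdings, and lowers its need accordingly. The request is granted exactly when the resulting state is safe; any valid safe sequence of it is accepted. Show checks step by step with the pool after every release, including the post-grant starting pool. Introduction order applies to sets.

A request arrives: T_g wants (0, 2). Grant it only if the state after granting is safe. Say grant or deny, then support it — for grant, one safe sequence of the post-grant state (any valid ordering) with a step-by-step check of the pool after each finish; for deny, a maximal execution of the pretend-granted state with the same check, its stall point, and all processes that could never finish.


DENY: after the grant no complete ordering would exist.
Key observation: after T_e, T_h the pool peaks at (2, 2), and each blocked process is short somewhere: T_d on R1; T_b on R2; T_g on R2.
Pretend the grant happened; the run T_e, T_h goes as far as possible. Step-by-step check:
  pool = (1, 1)
  T_e: need (0, 1) fits (1, 1); releases (0, 1), pool now (1, 2)
  T_h: need (1, 2) fits (1, 2); releases (1, 0), pool now (2, 2)
  T_d still needs (2, 4) but only (2, 2) is free — short on R1
  T_b still needs (3, 2) but only (2, 2) is free — short on R2
  T_g still needs (4, 0) but only (2, 2) is free — short on R2
Post-grant, the permanently blocked set is T_d, T_b and T_g.


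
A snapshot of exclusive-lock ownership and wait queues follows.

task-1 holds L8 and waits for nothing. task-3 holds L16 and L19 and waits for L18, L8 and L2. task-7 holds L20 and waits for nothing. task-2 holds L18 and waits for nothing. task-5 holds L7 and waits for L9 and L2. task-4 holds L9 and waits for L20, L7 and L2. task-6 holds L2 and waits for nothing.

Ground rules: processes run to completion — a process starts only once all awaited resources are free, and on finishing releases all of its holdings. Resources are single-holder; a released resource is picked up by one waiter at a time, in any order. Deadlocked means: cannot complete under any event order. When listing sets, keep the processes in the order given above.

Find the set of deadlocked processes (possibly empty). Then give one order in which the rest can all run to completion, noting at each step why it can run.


Deadlocked set: task-5 and task-4.
Key observation: the waits loop around task-5 -> task-4 -> task-5 with no way out; no other process is dragged down with it.
The rest can finish in the order task-6, task-7, task-2, task-1, task-3.
Step-by-step check:
  run task-6 (it waits on nothing); releases L2
  run task-7 (it waits on nothing); releases L20
  run task-2 (it waits on nothing); releases L18
  run task-1 (it waits on nothing); releases L8
  run task-3 (all its waits — L18, L8 and L2 — are resolved); releases L16 and L19


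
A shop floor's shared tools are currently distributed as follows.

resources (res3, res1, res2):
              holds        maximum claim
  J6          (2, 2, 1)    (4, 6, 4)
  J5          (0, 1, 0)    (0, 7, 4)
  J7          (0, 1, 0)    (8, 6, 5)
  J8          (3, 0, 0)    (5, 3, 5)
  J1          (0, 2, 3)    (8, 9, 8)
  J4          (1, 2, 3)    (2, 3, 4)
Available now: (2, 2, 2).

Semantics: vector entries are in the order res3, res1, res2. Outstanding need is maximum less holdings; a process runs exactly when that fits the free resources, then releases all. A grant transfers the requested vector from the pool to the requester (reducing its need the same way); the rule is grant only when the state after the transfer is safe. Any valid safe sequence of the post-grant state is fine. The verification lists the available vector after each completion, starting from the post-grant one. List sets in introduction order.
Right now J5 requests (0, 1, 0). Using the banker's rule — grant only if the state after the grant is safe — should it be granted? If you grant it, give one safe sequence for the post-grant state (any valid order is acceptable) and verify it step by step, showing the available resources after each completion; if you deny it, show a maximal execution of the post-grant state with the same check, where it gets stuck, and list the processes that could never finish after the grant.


DENY — the pretend-granted state is unsafe.
Key observation: the pool after J4, J8 is (6, 3, 5); every surviving request exceeds it in res1, so progress ends there.
On the post-grant state, J4, J8 is a maximal run — nothing extends it. Verifying each step:
  pool = (2, 1, 2)
  J4: need (1, 1, 1) fits (2, 1, 2); releases (1, 2, 3), pool now (3, 3, 5)
  J8: need (2, 3, 5) fits (3, 3, 5); releases (3, 0, 0), pool now (6, 3, 5)
  J6 cannot run: need (2, 4, 3) vs free (6, 3, 5) (insufficient res1)
  J5 cannot run: need (0, 5, 4) vs free (6, 3, 5) (insufficient res1)
  J7 cannot run: need (8, 5, 5) vs free (6, 3, 5) (insufficient res3 and res1)
  J1 cannot run: need (8, 7, 5) vs free (6, 3, 5) (insufficient res3 and res1)
Post-grant, the permanently blocked set is J6, J5, J7 and J1.


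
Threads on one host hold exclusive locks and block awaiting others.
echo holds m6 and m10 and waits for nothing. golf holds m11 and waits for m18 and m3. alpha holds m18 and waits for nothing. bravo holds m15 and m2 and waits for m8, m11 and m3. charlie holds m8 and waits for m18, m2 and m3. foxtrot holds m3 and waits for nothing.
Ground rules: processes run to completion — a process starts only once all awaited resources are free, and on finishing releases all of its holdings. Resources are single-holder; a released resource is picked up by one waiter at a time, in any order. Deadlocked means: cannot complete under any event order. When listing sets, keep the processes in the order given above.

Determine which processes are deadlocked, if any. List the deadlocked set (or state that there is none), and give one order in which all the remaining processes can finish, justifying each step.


Deadlocked: bravo and charlie.
Key observation: the waits loop around bravo -> charlie -> bravo with no way out; no other process is dragged down with it.
The rest can finish in the order echo, alpha, foxtrot, golf.
Step-by-step check:
  echo waits on nothing -> runs at once and releases m6 and m10
  alpha waits on nothing -> runs at once and releases m18
  foxtrot waits on nothing -> runs at once and releases m3
  golf waits on m18 and m3 — all released -> runs and releases m11
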